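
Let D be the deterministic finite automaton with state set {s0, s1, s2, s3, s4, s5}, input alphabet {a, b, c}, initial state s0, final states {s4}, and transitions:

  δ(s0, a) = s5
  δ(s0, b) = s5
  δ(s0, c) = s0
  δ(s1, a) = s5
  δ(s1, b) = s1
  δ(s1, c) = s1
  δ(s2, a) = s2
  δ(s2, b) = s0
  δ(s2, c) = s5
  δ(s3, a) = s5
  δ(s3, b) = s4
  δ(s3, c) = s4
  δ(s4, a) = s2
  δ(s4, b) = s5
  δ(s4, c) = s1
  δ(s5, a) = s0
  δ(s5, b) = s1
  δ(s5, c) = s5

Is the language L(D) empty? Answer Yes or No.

Yes

The states reachable from the start state are {s0, s1, s5}.
None of the accepting states {s4} is reachable, so no string is accepted and L(D) = ∅.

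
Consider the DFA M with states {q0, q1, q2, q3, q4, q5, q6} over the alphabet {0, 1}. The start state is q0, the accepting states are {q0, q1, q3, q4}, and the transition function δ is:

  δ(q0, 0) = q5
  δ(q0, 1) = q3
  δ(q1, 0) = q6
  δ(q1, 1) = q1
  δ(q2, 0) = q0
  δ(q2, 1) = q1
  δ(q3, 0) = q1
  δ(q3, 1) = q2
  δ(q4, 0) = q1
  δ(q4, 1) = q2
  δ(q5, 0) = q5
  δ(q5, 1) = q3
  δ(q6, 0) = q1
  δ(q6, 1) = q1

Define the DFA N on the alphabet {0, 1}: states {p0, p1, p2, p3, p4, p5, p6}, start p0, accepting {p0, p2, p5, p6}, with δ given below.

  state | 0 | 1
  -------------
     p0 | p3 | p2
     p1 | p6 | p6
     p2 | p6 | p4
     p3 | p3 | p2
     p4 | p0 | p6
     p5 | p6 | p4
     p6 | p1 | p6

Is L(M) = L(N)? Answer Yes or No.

Yes

Exploring the product automaton M × N from the start pair (q0, p0), following both machines on each input symbol, reaches 6 state pairs: (q0, p0), (q5, p3), (q3, p2), (q1, p6), (q2, p4), (q6, p1).
M accepts in {q0, q1, q3, q4} and N accepts in {p0, p2, p5, p6}. In every reachable pair the two components are either both accepting — (q0, p0), (q3, p2), (q1, p6) — or both non-accepting, so no string is accepted by exactly one of the machines: L(M) \ L(N) and L(N) \ L(M) are both empty.
Hence every string is accepted by M iff it is accepted by N, and the two languages coincide.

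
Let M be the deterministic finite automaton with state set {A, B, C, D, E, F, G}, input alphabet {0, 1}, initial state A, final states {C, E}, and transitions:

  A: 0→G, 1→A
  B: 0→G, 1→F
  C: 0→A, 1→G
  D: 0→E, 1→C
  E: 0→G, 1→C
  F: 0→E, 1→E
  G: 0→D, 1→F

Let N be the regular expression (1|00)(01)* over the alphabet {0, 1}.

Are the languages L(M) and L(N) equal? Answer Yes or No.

The string 000 is accepted by M but rejected by N.
So L(M) ≠ L(N).

No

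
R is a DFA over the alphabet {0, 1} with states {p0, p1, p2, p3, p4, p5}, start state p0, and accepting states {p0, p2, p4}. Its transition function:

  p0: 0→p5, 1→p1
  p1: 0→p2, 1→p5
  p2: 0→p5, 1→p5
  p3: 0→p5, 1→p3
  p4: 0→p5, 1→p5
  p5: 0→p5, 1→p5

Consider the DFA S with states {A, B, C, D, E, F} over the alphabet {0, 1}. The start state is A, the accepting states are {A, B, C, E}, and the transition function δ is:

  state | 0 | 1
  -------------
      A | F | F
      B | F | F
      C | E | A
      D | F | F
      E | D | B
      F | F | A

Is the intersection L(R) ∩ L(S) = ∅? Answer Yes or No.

The empty string ε is accepted by both R and S.
Hence L(R) ∩ L(S) ≠ ∅.

No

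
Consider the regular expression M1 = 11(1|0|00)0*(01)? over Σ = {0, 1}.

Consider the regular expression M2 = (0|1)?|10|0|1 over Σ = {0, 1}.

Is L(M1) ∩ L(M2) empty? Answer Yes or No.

Yes

Converting the expression M1 to a DFA (subset construction, then merging equivalent states) gives the minimal DFA with states {r0, r1, r2, r3, r4, r5, r6}, start state r0, accepting states {r4, r5, r6} and transitions r0: 0→r1, 1→r2; r1: 0→r1, 1→r1; r2: 0→r1, 1→r3; r3: 0→r4, 1→r4; r4: 0→r5, 1→r1; r5: 0→r5, 1→r6; r6: 0→r1, 1→r1.
Converting the expression M2 to a DFA (subset construction, then merging equivalent states) gives the minimal DFA with states {t0, t1, t2, t3}, start state t0, accepting states {t0, t1, t2} and transitions t0: 0→t1, 1→t2; t1: 0→t3, 1→t3; t2: 0→t1, 1→t3; t3: 0→t3, 1→t3.
Exploring the product automaton M1 × M2 from the start pair (r0, t0), following both machines on each input symbol, reaches 8 state pairs: (r0, t0), (r1, t1), (r2, t2), (r1, t3), (r3, t3), (r4, t3), (r5, t3), (r6, t3).
M1 accepts in {r4, r5, r6} and M2 accepts in {t0, t1, t2}; no reachable pair has both components accepting, so no string drives both machines to acceptance simultaneously and L(M1) ∩ L(M2) = ∅.
So no string is accepted by both, and the intersection is empty.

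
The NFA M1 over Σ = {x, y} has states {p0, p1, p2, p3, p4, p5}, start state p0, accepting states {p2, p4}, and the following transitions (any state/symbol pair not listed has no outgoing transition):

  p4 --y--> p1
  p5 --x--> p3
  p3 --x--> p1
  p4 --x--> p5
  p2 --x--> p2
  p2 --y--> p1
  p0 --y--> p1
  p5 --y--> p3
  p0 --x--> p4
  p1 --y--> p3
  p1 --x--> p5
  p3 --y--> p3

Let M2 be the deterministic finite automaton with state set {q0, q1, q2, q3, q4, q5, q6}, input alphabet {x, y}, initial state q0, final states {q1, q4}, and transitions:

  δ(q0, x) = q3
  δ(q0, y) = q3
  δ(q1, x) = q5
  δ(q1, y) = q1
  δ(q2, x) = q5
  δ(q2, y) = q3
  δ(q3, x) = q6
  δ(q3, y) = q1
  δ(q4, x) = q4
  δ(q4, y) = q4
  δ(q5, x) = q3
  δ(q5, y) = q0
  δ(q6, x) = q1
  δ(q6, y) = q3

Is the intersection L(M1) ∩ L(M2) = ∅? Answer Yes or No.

Exploring the product automaton M1 × M2 from the start pair (p0, q0), following both machines on each input symbol, reaches 15 state pairs: (p0, q0), (p4, q3), (p1, q3), (p5, q6), (p1, q1), (p3, q1), (p3, q3), (p5, q5), (p1, q5), (p1, q6), (p3, q0), (p5, q3), (p5, q1), (p3, q6), (p3, q5).
M1 accepts in {p2, p4} and M2 accepts in {q1, q4}; no reachable pair has both components accepting, so no string drives both machines to acceptance simultaneously and L(M1) ∩ L(M2) = ∅.
So no string is accepted by both, and the intersection is empty.

Yes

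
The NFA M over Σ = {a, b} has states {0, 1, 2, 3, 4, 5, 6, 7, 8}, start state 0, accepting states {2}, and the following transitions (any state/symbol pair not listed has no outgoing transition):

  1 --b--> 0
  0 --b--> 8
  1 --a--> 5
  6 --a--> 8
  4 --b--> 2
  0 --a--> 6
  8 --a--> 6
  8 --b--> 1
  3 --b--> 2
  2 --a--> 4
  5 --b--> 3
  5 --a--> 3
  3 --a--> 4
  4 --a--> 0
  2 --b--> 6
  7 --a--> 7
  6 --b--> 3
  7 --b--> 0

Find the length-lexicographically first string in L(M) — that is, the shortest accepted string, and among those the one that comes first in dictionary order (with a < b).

A breadth-first search from 0 reaches an accepting state first via the path 0 → 6 → 3 → 2 on input abb.
No string of length < 3 is accepted (BFS exhausts all shorter strings without reaching an accepting state), and abb is the lexicographically least accepting string of length 3.

abb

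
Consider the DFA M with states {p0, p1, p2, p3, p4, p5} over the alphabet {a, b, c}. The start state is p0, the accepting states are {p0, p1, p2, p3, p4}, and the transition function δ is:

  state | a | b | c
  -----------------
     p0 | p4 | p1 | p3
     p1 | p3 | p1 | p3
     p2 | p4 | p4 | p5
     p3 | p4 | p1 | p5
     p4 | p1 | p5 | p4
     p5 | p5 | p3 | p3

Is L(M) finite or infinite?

State p1 is reachable from the start and can reach an accepting state, and it lies on the cycle p1 → p1.
Traversing that cycle any number of times yields accepted strings of unbounded length, so the language is infinite.

infinite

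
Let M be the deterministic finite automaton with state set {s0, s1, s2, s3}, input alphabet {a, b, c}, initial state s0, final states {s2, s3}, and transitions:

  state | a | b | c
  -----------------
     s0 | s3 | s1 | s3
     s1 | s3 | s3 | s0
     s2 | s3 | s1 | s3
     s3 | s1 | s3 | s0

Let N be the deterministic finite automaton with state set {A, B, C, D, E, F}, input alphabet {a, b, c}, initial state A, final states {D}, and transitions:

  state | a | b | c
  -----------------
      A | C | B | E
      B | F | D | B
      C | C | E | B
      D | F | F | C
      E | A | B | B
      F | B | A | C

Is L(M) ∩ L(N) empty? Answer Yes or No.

No

The string bb is accepted by both M and N.
Hence L(M) ∩ L(N) ≠ ∅.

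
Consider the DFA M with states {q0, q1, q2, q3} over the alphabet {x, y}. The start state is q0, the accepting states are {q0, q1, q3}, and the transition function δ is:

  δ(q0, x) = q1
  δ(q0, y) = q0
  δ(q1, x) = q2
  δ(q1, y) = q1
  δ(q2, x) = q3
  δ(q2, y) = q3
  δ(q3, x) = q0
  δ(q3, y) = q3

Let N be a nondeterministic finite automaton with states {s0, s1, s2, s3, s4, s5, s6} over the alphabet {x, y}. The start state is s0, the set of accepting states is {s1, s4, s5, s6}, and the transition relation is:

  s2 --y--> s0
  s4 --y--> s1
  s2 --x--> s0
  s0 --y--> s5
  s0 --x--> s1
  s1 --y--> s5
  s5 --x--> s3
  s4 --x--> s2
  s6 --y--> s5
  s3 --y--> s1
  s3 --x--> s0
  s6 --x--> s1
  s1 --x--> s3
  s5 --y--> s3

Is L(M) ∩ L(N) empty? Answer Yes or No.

No

The string x is accepted by both M and N.
Hence L(M) ∩ L(N) ≠ ∅.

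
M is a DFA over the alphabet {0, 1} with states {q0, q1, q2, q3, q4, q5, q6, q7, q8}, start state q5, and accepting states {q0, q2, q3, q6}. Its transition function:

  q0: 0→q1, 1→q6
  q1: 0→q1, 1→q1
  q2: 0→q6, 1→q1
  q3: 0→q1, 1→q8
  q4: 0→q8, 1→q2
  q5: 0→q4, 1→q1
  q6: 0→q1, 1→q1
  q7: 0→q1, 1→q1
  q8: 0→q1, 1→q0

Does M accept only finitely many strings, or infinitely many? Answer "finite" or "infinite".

The useful states (reachable from q5 and able to reach an accepting state) are {q0, q2, q4, q5, q6, q8}.
Restricted to these states the transition graph has no cycle, so every accepting path has bounded length and L is finite.

finite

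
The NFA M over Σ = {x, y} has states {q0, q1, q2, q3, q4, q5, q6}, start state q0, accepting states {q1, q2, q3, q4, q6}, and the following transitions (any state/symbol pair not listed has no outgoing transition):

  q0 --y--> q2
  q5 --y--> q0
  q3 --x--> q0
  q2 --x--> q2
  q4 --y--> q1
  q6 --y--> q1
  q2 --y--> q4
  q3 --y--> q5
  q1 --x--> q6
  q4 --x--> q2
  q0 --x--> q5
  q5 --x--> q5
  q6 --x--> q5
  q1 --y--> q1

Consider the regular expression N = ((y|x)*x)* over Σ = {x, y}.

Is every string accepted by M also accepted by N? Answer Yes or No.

The string y is in L(M) but not in L(N).
So L(M) ⊄ L(N).

No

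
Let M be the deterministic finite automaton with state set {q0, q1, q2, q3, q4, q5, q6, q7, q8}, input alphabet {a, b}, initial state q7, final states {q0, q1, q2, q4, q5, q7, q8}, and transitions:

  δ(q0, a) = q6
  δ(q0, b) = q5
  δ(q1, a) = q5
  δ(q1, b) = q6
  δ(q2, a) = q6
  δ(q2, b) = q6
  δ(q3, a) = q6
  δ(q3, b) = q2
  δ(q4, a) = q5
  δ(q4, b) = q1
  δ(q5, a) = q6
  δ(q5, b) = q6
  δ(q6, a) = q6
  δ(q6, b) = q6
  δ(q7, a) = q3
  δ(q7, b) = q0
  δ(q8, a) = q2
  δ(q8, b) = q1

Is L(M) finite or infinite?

The useful states (reachable from q7 and able to reach an accepting state) are {q0, q2, q3, q5, q7}.
Restricted to these states the transition graph has no cycle, so every accepting path has bounded length and L is finite.

finite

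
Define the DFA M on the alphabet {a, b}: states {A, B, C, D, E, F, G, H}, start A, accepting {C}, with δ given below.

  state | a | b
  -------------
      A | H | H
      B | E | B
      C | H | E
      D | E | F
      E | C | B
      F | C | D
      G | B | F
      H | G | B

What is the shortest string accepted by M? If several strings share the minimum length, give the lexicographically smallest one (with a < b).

A breadth-first search from A reaches an accepting state first via the path A → H → G → F → C on input aaba.
No string of length < 4 is accepted (BFS exhausts all shorter strings without reaching an accepting state), and aaba is the lexicographically least accepting string of length 4.

aaba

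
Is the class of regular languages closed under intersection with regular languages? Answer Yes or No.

This is a special case of closure under intersection: the product of the two DFAs, accepting on F₁ × F₂, recognises the intersection.
So the regular languages are closed under intersection with a regular language.

Yes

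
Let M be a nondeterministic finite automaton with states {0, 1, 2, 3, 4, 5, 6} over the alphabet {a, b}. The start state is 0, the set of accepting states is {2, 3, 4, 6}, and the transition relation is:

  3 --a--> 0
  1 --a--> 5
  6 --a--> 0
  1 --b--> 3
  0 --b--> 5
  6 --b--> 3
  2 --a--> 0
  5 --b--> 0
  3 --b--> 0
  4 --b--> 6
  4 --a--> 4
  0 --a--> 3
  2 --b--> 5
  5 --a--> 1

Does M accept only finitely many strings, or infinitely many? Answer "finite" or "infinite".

infinite

State 0 is reachable from the start and can reach an accepting state, and it lies on the cycle 0 → 3 → 0.
Traversing that cycle any number of times yields accepted strings of unbounded length, so the language is infinite.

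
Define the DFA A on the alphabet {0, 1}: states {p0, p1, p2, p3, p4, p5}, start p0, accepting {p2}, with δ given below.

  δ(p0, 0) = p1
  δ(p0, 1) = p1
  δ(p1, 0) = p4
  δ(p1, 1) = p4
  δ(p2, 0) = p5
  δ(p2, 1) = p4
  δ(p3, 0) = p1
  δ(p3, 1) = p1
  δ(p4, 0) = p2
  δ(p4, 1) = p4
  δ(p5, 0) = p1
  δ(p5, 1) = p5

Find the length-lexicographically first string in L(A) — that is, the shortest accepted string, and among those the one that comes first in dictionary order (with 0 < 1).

000

A breadth-first search from p0 reaches an accepting state first via the path p0 → p1 → p4 → p2 on input 000.
No string of length < 3 is accepted (BFS exhausts all shorter strings without reaching an accepting state), and 000 is the lexicographically least accepting string of length 3.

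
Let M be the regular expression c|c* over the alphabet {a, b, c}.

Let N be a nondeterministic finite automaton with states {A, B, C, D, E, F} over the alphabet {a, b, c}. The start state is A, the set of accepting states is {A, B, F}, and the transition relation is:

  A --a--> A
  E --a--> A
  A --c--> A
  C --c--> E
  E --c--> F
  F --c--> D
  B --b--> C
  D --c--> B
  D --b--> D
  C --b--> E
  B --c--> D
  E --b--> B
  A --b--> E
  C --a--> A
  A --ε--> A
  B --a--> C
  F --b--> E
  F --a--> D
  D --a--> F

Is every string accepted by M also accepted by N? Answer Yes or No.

Yes

Converting the expression M to a DFA (subset construction, then merging equivalent states) gives the minimal DFA with states {m0, m1}, start state m0, accepting states {m0} and transitions m0: a→m1, b→m1, c→m0; m1: a→m1, b→m1, c→m1.
Exploring the product automaton M × N from the start pair (m0, A), following both machines on each input symbol, reaches 7 state pairs: (m0, A), (m1, A), (m1, E), (m1, B), (m1, F), (m1, C), (m1, D).
M accepts in {m0} and N accepts in {A, B, F}. The reachable pairs whose M-component is accepting are (m0, A); in each of them the N-component is accepting too, so the product for L(M) \ L(N) (M-component accepting, N-component rejecting) has no reachable accepting pair and the difference is empty.
Hence every string in L(M) is also in L(N).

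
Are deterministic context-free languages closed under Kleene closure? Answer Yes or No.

No

L = {c aⁿbⁿ : n≥0} ∪ {cc aⁿb²ⁿ : n≥0} is a DCFL (the number of leading c's fixes which ratio the DPDA checks), but L* is not. Every word of L starts with c, so in a factorisation of the string cc aⁱbʲ (i≥1) into words of L each factor begins at one of the two c's: either the whole string is a single word of L (forcing j = 2i), or it splits as c · (c aⁱbʲ) with c ∈ L (take n = 0) and c aⁱbʲ ∈ L (forcing j = i). Thus L* ∩ cca⁺b* = {cc aⁿbⁿ : n≥1} ∪ {cc aⁿb²ⁿ : n≥1}. A DPDA for L* would give one for this intersection with a regular set, and, started from its configuration after reading cc, one for {aⁿbⁿ : n≥1} ∪ {aⁿb²ⁿ : n≥1}, which no deterministic PDA accepts (a DPDA for it would have a single run on aⁿb²ⁿ, accepting after the prefix aⁿbⁿ and accepting again after n more b's; an ordinary PDA that simulates it on a's and b's and, at any moment when it is accepting, may switch to reading only a fresh letter d while feeding each d to the simulation as a b, would accept aⁱbʲdᵏ (k≥1) exactly when both aⁱbʲ and aⁱbʲ⁺ᵏ are in the language, i.e. its language intersected with the regular set a*b*d⁺ would be exactly {aⁿbⁿdⁿ : n≥1} — impossible, since context-free languages are closed under intersection with regular sets and {aⁿbⁿdⁿ} is not context-free). So L* is not a DCFL.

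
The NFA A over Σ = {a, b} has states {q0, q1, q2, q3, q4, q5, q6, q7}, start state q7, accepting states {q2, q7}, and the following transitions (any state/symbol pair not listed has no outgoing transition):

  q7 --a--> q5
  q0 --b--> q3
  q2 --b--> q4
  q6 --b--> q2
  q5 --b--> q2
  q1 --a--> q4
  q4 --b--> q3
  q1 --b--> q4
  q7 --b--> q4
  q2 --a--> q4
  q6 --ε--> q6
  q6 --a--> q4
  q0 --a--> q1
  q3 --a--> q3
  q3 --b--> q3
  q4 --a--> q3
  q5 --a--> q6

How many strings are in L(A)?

The useful subgraph on states {q2, q5, q6, q7} is acyclic, so L(A) is finite; the longest accepting path visits 4 useful states, giving maximum string length 3.
Counting accepting paths from q7 by length: 1 of length 0, 1 of length 2, 1 of length 3. Total 3.

3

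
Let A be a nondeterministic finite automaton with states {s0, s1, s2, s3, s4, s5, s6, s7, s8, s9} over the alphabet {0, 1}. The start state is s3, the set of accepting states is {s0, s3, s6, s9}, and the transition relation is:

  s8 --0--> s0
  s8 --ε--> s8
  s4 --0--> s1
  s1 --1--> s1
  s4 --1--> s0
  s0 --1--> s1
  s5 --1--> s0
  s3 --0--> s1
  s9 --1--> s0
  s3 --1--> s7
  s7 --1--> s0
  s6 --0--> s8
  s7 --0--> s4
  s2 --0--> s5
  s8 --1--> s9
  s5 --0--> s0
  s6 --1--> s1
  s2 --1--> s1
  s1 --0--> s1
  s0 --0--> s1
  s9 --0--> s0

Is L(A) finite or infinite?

The useful states (reachable from s3 and able to reach an accepting state) are {s0, s3, s4, s7}.
Restricted to these states the transition graph has no cycle, so every accepting path has bounded length and L is finite.

finite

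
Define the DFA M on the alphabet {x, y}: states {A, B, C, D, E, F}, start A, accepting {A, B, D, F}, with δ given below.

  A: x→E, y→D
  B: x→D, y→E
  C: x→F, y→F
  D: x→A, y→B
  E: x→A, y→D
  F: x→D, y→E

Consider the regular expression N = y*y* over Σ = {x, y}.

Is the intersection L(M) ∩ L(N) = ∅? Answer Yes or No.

The empty string ε is accepted by both M and N.
Hence L(M) ∩ L(N) ≠ ∅.

No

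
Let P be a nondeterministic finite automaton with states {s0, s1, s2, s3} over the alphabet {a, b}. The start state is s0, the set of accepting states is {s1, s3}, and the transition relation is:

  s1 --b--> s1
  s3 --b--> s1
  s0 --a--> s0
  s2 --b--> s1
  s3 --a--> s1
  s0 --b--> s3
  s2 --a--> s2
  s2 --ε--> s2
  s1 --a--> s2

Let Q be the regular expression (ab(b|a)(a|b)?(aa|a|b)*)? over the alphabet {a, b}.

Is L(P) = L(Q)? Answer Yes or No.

No

The string b is accepted by P but rejected by Q.
So L(P) ≠ L(Q).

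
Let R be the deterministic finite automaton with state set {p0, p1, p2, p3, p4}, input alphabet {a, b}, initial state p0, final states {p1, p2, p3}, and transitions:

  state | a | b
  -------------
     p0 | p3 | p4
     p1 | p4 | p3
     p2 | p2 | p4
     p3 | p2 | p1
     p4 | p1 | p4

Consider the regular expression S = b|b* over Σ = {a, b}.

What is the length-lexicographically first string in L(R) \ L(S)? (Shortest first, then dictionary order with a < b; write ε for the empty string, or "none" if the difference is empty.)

a

The string a is accepted by R but not by S.
No shorter string lies in the difference, and a is the lexicographically first length-1 string in L(R) \ L(S).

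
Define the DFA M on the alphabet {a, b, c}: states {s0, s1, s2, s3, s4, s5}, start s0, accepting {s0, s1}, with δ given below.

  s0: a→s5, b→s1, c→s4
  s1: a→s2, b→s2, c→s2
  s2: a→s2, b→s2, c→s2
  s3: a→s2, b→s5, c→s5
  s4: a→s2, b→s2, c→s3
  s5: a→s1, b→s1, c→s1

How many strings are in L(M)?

The useful subgraph on states {s0, s1, s3, s4, s5} is acyclic, so L(M) is finite; the longest accepting path visits 5 useful states, giving maximum string length 4.
Counting accepting paths from s0 by length: 1 of length 0, 1 of length 1, 3 of length 2, 6 of length 4. Total 11.

11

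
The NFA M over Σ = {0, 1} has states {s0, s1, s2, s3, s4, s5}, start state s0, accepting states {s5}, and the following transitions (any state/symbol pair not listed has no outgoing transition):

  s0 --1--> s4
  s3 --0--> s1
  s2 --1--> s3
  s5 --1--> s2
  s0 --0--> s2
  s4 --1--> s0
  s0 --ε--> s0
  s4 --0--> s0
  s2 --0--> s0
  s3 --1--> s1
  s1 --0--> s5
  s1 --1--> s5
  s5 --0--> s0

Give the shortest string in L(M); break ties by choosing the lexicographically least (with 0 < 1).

A breadth-first search from s0 reaches an accepting state first via the path s0 → s2 → s3 → s1 → s5 on input 0100.
No string of length < 4 is accepted (BFS exhausts all shorter strings without reaching an accepting state), and 0100 is the lexicographically least accepting string of length 4.

0100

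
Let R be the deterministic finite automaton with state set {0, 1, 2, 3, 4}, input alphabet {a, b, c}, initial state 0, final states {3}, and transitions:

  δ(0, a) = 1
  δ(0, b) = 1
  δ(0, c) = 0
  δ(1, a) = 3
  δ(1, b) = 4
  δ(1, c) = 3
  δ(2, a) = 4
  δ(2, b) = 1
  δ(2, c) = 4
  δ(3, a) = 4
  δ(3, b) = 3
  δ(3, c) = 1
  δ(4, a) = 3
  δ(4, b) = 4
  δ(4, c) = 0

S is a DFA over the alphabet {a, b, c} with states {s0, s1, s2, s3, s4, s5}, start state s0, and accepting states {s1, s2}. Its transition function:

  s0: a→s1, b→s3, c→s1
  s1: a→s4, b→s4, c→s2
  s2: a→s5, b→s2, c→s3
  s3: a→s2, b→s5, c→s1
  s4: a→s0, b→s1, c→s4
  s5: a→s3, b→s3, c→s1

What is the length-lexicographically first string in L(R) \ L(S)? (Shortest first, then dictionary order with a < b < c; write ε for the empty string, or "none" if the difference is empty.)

The string aa is accepted by R but not by S.
No shorter string lies in the difference, and aa is the lexicographically first length-2 string in L(R) \ L(S).

aa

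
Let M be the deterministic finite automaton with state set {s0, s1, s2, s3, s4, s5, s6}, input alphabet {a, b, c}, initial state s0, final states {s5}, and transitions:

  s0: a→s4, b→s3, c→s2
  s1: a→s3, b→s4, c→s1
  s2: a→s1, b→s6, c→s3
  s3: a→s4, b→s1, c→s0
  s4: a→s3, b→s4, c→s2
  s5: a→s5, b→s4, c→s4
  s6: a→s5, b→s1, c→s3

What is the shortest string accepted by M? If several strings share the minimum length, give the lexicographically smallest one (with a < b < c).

cba

A breadth-first search from s0 reaches an accepting state first via the path s0 → s2 → s6 → s5 on input cba.
No string of length < 3 is accepted (BFS exhausts all shorter strings without reaching an accepting state), and cba is the lexicographically least accepting string of length 3.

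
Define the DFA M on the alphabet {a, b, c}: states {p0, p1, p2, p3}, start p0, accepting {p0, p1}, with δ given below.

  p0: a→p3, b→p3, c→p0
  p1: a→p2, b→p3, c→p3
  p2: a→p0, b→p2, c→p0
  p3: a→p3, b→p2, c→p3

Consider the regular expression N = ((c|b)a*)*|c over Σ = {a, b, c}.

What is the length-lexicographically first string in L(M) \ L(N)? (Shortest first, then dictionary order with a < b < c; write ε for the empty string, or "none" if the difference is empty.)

aba

The string aba is accepted by M but not by N.
No shorter string lies in the difference, and aba is the lexicographically first length-3 string in L(M) \ L(N).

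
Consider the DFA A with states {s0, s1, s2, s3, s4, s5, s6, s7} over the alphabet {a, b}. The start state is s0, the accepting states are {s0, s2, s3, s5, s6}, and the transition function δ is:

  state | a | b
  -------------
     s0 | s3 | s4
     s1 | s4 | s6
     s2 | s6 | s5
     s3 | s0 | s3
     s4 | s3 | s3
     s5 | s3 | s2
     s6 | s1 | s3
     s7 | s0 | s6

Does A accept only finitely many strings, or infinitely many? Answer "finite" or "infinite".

infinite

State s0 is reachable from the start and can reach an accepting state, and it lies on the cycle s0 → s3 → s0.
Traversing that cycle any number of times yields accepted strings of unbounded length, so the language is infinite.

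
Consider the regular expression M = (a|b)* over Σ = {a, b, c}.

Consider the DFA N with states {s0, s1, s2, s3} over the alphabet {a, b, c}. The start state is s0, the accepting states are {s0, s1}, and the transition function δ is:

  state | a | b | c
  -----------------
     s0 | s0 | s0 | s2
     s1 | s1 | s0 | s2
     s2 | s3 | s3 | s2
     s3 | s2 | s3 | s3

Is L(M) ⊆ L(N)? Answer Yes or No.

Yes

Converting the expression M to a DFA (subset construction, then merging equivalent states) gives the minimal DFA with states {m0, m1}, start state m0, accepting states {m0} and transitions m0: a→m0, b→m0, c→m1; m1: a→m1, b→m1, c→m1.
Exploring the product automaton M × N from the start pair (m0, s0), following both machines on each input symbol, reaches 3 state pairs: (m0, s0), (m1, s2), (m1, s3).
M accepts in {m0} and N accepts in {s0, s1}. The reachable pairs whose M-component is accepting are (m0, s0); in each of them the N-component is accepting too, so the product for L(M) \ L(N) (M-component accepting, N-component rejecting) has no reachable accepting pair and the difference is empty.
Hence every string in L(M) is also in L(N).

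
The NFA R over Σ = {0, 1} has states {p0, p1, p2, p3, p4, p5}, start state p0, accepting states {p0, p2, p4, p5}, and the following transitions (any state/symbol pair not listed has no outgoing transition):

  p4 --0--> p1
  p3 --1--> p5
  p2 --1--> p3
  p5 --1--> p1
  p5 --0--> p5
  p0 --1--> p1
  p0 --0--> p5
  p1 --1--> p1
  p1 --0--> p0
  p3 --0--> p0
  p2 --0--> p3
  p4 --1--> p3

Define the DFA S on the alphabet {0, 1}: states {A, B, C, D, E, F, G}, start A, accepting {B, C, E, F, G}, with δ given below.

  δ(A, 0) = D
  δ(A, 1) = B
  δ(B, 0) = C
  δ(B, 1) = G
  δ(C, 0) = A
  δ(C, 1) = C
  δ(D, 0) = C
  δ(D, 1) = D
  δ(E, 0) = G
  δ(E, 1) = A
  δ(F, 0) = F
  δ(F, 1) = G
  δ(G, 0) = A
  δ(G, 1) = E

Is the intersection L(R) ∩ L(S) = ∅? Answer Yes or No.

The string 00 is accepted by both R and S.
Hence L(R) ∩ L(S) ≠ ∅.

No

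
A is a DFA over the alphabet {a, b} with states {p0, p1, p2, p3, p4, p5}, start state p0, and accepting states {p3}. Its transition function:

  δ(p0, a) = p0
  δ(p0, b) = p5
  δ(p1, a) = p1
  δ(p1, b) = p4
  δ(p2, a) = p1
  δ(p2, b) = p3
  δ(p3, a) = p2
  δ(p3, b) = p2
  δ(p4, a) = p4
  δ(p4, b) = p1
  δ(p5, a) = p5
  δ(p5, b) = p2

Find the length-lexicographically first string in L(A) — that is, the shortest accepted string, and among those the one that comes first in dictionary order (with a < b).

bbb

A breadth-first search from p0 reaches an accepting state first via the path p0 → p5 → p2 → p3 on input bbb.
No string of length < 3 is accepted (BFS exhausts all shorter strings without reaching an accepting state), and bbb is the lexicographically least accepting string of length 3.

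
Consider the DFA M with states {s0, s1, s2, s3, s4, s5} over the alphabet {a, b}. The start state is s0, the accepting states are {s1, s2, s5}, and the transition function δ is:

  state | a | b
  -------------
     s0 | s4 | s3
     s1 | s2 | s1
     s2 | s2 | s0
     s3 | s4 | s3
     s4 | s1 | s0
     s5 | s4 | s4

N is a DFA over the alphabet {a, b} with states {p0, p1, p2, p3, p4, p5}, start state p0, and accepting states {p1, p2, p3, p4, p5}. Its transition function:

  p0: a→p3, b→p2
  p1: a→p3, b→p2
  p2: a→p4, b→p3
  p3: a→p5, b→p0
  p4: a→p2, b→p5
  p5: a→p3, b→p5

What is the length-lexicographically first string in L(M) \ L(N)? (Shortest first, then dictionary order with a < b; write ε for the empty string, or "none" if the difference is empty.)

The string baabb is accepted by M but not by N.
No shorter string lies in the difference, and baabb is the lexicographically first length-5 string in L(M) \ L(N).

baabb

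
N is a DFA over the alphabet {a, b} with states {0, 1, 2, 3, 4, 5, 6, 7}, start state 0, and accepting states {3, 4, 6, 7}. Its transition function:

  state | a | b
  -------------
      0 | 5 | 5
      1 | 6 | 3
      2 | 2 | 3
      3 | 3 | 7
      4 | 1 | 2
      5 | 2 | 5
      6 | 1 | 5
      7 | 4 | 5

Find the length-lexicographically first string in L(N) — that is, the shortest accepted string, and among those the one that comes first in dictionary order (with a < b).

A breadth-first search from 0 reaches an accepting state first via the path 0 → 5 → 2 → 3 on input aab.
No string of length < 3 is accepted (BFS exhausts all shorter strings without reaching an accepting state), and aab is the lexicographically least accepting string of length 3.

aab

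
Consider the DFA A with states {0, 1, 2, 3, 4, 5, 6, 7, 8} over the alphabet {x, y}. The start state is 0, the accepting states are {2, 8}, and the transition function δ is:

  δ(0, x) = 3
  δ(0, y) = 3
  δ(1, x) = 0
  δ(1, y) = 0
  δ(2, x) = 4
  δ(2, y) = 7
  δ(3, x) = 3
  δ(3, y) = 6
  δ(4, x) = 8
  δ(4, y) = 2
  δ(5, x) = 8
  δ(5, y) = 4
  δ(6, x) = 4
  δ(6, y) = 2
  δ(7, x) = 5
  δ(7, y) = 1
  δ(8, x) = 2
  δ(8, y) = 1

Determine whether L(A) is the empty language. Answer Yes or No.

The string xyy is accepted: the run 0 → 3 → 6 → 2 ends in the accepting state 2.
Since at least one string is accepted, L(A) is not empty.

No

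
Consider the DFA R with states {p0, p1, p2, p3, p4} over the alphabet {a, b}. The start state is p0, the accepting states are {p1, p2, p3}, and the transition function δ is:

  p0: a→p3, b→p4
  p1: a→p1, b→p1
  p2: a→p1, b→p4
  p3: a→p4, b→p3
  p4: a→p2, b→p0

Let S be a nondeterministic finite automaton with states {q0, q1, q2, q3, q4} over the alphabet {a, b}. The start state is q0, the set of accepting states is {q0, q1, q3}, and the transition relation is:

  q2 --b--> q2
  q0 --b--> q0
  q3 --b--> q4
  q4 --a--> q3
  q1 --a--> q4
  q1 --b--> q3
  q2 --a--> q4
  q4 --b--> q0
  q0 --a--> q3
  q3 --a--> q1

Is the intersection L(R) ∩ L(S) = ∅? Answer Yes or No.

No

The string a is accepted by both R and S.
Hence L(R) ∩ L(S) ≠ ∅.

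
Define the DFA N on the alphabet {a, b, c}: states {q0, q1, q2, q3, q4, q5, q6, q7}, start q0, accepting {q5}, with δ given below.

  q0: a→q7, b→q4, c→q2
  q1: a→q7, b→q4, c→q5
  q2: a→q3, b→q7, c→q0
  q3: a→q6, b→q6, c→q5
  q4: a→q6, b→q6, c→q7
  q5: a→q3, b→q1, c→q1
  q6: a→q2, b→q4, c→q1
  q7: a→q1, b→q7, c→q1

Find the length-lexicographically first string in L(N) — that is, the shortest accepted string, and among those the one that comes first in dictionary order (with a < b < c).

aac

A breadth-first search from q0 reaches an accepting state first via the path q0 → q7 → q1 → q5 on input aac.
No string of length < 3 is accepted (BFS exhausts all shorter strings without reaching an accepting state), and aac is the lexicographically least accepting string of length 3.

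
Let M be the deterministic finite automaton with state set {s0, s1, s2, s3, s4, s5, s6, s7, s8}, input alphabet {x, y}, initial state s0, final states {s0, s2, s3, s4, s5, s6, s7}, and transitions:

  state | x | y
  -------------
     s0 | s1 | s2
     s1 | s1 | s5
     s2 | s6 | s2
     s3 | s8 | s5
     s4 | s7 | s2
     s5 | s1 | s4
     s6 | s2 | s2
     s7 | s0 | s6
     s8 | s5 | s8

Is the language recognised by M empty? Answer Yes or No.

The empty string ε is accepted: the run s0 ends in the accepting state s0.
Since at least one string is accepted, L(M) is not empty.

No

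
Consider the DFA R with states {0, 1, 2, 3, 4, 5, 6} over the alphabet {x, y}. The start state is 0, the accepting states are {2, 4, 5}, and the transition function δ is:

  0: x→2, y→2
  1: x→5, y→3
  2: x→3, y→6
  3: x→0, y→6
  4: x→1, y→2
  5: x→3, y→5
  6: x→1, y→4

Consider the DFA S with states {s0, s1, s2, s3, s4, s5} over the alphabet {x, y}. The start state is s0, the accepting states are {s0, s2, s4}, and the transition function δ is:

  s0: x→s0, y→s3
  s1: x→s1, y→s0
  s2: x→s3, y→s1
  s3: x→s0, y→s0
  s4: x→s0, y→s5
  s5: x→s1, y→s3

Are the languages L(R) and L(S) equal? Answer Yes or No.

The string y is accepted by R but rejected by S.
So L(R) ≠ L(S).

No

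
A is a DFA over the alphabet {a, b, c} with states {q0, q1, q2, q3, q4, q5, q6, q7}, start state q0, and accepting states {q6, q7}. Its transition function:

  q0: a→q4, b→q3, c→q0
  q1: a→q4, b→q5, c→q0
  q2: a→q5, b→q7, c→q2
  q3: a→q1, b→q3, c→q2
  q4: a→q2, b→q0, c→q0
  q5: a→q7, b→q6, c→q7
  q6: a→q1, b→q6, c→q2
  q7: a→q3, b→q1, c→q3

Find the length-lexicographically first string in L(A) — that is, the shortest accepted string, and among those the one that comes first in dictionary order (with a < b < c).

aab

A breadth-first search from q0 reaches an accepting state first via the path q0 → q4 → q2 → q7 on input aab.
No string of length < 3 is accepted (BFS exhausts all shorter strings without reaching an accepting state), and aab is the lexicographically least accepting string of length 3.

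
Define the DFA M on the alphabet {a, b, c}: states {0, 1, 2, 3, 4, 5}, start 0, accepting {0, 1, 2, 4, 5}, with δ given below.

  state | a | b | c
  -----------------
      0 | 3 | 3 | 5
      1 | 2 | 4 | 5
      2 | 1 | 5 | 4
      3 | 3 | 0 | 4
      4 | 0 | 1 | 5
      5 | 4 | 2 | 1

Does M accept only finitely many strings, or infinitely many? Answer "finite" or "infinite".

State 0 is reachable from the start and can reach an accepting state, and it lies on the cycle 0 → 3 → 0.
Traversing that cycle any number of times yields accepted strings of unbounded length, so the language is infinite.

infinite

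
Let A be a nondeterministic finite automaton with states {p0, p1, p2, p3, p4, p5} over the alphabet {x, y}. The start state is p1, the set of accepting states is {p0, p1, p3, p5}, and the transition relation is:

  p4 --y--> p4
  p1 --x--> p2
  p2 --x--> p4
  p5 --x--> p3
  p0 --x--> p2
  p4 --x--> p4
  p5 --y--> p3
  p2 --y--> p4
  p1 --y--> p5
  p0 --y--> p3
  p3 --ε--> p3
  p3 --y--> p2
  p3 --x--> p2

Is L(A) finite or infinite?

finite

The useful states (reachable from p1 and able to reach an accepting state) are {p1, p3, p5}.
Restricted to these states the transition graph has no cycle, so every accepting path has bounded length and L is finite.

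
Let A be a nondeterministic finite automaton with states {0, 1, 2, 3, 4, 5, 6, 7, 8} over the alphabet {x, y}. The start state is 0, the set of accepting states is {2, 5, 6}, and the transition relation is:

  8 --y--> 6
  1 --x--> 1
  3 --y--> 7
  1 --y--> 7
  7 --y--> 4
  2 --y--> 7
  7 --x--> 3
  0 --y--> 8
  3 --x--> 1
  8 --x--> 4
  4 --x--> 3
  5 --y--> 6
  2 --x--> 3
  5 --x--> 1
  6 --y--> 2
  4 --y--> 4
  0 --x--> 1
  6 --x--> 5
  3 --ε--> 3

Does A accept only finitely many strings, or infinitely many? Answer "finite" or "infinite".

infinite

State 6 is reachable from the start and can reach an accepting state, and it lies on the cycle 6 → 5 → 6.
Traversing that cycle any number of times yields accepted strings of unbounded length, so the language is infinite.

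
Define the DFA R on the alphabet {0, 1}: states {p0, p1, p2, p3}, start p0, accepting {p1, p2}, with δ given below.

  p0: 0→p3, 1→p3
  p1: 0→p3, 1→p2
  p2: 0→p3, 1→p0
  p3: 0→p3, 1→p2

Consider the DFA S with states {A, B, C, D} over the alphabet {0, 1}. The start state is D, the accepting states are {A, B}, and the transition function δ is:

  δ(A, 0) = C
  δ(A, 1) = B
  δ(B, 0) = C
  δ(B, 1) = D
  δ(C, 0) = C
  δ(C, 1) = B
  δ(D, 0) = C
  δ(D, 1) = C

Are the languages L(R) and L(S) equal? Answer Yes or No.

Yes

Exploring the product automaton R × S from the start pair (p0, D), following both machines on each input symbol, reaches 3 state pairs: (p0, D), (p3, C), (p2, B).
R accepts in {p1, p2} and S accepts in {A, B}. In every reachable pair the two components are either both accepting — (p2, B) — or both non-accepting, so no string is accepted by exactly one of the machines: L(R) \ L(S) and L(S) \ L(R) are both empty.
Hence every string is accepted by R iff it is accepted by S, and the two languages coincide.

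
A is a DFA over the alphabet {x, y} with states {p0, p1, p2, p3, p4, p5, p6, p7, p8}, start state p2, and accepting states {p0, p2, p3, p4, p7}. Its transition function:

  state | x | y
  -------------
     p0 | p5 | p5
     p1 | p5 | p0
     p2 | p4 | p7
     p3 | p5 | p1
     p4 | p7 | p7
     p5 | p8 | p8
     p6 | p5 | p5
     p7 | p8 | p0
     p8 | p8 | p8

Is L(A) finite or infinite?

finite

The useful states (reachable from p2 and able to reach an accepting state) are {p0, p2, p4, p7}.
Restricted to these states the transition graph has no cycle, so every accepting path has bounded length and L is finite.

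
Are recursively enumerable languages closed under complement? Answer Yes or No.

If both L and its complement were r.e., running the two recognisers in parallel would decide L, so L would be recursive; but there are r.e. languages that are not recursive (e.g. the halting problem), and their complements are therefore not r.e.

No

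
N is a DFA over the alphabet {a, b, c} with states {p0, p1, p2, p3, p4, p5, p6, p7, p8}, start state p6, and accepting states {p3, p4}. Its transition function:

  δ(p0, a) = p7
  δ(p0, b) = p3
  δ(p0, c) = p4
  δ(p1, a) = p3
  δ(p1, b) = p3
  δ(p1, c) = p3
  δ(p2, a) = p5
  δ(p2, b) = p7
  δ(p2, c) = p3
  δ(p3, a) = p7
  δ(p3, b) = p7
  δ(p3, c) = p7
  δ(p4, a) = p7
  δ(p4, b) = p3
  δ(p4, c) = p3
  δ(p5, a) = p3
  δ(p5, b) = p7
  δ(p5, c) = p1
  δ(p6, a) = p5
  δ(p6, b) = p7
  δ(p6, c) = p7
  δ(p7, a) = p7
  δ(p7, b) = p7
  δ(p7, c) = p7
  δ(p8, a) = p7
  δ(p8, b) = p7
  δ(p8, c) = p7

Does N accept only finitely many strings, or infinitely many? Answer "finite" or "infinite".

finite

The useful states (reachable from p6 and able to reach an accepting state) are {p1, p3, p5, p6}.
Restricted to these states the transition graph has no cycle, so every accepting path has bounded length and L is finite.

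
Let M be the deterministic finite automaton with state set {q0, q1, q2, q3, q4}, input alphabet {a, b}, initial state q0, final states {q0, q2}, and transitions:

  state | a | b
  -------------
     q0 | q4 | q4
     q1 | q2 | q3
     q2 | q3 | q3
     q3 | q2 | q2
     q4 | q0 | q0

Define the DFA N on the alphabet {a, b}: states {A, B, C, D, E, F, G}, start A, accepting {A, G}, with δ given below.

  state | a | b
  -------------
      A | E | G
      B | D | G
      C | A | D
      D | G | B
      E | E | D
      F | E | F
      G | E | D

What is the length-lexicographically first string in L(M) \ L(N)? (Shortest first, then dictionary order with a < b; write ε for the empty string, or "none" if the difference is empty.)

aa

The string aa is accepted by M but not by N.
No shorter string lies in the difference, and aa is the lexicographically first length-2 string in L(M) \ L(N).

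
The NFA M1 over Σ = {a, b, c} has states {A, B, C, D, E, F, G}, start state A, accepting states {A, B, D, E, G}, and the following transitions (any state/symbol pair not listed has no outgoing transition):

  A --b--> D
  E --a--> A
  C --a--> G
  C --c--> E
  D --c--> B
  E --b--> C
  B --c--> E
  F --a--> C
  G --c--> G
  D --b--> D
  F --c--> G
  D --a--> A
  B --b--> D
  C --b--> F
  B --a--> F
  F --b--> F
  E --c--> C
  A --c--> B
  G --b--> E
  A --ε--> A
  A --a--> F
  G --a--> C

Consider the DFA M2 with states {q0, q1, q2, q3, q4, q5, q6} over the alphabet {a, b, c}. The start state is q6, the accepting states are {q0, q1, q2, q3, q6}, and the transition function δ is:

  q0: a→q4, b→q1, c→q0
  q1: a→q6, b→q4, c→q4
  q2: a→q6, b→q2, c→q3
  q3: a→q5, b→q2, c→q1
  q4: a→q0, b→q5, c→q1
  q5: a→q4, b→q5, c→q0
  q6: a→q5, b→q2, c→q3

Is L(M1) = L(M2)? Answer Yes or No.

Yes

Exploring the product automaton M1 × M2 from the start pair (A, q6), following both machines on each input symbol, reaches 7 state pairs: (A, q6), (F, q5), (D, q2), (B, q3), (C, q4), (G, q0), (E, q1).
M1 accepts in {A, B, D, E, G} and M2 accepts in {q0, q1, q2, q3, q6}. In every reachable pair the two components are either both accepting — (A, q6), (D, q2), (B, q3), (G, q0), (E, q1) — or both non-accepting, so no string is accepted by exactly one of the machines: L(M1) \ L(M2) and L(M2) \ L(M1) are both empty.
Hence every string is accepted by M1 iff it is accepted by M2, and the two languages coincide.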